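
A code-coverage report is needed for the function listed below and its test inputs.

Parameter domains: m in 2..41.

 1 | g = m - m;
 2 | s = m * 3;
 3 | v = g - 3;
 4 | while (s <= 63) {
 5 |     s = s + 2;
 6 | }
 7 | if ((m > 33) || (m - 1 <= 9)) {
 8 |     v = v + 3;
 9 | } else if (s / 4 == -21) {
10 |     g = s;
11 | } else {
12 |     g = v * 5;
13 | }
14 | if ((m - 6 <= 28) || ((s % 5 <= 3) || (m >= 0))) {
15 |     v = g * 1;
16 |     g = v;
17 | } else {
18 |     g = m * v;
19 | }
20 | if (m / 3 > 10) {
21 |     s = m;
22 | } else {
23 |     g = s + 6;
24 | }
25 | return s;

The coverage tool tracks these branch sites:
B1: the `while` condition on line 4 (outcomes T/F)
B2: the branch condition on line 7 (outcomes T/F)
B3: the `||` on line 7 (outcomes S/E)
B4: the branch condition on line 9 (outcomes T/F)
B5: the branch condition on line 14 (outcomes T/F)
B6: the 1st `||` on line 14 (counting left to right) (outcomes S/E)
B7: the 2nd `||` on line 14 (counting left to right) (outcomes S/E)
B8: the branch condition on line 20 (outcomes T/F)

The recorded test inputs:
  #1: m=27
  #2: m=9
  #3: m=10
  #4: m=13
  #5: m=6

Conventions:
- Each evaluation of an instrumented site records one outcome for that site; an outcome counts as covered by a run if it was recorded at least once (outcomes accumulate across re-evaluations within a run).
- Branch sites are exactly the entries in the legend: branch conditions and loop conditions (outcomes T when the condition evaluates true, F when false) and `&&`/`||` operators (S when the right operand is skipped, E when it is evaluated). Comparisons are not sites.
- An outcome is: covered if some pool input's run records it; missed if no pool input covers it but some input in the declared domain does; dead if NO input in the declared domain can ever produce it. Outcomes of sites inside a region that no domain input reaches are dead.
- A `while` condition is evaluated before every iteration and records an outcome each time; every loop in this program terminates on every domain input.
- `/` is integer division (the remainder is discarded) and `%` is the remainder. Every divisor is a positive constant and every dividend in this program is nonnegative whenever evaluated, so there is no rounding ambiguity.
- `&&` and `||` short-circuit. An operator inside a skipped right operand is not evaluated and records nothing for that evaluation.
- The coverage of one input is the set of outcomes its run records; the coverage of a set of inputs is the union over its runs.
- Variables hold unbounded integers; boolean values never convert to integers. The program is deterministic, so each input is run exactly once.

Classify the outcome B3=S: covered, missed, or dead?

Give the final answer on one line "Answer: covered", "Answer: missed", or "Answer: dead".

no pool input records B3=S
but domain input (m=34) does record it -> reachable, so missed

Answer: missed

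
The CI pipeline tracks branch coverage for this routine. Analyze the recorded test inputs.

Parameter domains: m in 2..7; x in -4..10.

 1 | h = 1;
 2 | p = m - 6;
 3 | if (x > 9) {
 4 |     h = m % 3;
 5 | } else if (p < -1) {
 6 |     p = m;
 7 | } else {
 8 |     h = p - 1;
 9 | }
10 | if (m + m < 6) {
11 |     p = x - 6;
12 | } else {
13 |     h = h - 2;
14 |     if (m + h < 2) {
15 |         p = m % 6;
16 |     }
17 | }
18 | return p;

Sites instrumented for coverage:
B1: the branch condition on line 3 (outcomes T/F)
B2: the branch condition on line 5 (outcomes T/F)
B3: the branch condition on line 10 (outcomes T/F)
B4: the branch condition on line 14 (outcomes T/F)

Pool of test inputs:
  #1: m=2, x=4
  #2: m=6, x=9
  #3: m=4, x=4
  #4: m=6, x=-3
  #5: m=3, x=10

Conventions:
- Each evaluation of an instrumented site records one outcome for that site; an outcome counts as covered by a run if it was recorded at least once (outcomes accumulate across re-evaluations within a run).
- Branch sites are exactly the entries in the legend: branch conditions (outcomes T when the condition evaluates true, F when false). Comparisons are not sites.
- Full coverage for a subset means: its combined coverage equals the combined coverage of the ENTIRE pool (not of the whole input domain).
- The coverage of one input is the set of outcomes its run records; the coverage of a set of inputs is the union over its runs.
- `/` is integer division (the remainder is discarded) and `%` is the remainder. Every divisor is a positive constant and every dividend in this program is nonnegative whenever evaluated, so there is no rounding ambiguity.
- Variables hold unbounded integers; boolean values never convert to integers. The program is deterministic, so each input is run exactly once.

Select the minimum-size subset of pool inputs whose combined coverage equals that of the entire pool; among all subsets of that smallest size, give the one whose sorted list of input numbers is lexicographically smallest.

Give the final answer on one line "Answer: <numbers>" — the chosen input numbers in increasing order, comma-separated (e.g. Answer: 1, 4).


#1 (m=2, x=4) -> B1->F, B2->T, B3->T; covered: B1=F, B2=T, B3=T
#2 (m=6, x=9) -> B1->F, B2->F, B3->F, B4->F; covered: B1=F, B2=F, B3=F, B4=F
#3 (m=4, x=4) -> B1->F, B2->T, B3->F, B4->F; covered: B1=F, B2=T, B3=F, B4=F
#4 (m=6, x=-3) -> B1->F, B2->F, B3->F, B4->F; covered: B1=F, B2=F, B3=F, B4=F
#5 (m=3, x=10) -> B1->T, B3->F, B4->T; covered: B1=T, B3=F, B4=T
together the pool reaches 8 outcomes: B1=T, B1=F, B2=T, B2=F, B3=T, B3=F, B4=T, B4=F
every size-1 subset falls short of the 8 outcomes (best: 4/8)
every size-2 subset falls short of the 8 outcomes (best: 6/8)
at size 3, {1, 2, 5} reaches all 8 outcomes; every lexicographically earlier size-3 subset fails
Answer: 1, 2, 5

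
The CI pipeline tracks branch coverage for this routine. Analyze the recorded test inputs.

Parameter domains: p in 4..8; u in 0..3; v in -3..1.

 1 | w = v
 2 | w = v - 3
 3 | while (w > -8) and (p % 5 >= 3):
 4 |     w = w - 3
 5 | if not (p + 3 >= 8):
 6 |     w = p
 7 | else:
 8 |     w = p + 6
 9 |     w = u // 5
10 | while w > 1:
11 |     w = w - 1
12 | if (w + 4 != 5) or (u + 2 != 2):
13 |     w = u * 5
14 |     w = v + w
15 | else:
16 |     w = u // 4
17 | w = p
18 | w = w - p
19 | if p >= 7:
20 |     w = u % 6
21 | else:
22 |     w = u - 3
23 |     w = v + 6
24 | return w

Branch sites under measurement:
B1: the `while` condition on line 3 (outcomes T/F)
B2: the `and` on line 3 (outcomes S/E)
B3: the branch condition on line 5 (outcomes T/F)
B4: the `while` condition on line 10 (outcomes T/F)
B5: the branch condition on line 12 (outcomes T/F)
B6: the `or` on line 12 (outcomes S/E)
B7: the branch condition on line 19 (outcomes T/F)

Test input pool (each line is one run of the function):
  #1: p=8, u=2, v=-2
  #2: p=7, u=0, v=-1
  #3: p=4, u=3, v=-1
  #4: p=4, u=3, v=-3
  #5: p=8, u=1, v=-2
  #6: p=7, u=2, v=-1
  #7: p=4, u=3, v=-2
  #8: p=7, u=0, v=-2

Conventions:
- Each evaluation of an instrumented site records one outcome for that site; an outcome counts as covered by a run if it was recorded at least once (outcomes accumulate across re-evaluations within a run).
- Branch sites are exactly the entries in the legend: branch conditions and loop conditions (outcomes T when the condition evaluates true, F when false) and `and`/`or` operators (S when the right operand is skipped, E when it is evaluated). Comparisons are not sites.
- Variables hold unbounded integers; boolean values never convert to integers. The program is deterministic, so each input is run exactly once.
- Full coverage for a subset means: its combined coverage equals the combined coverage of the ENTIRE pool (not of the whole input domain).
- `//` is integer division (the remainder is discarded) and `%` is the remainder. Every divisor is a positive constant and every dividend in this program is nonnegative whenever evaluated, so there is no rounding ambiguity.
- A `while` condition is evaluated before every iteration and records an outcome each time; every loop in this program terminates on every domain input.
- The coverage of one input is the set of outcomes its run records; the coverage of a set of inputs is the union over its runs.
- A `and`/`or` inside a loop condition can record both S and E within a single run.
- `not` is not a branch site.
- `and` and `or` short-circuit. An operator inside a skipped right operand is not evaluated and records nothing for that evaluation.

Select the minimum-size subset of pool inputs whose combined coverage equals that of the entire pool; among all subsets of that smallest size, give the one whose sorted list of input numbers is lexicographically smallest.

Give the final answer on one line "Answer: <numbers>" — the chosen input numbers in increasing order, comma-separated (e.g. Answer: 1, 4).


input #1 (p=8, u=2, v=-2): events B2->E, B1->T, B2->S, B1->F, B3->F, B4->F, B6->S, B5->T, B7->T; covers B1=T, B1=F, B2=S, B2=E, B3=F, B4=F, B5=T, B6=S, B7=T
input #2 (p=7, u=0, v=-1): events B2->E, B1->F, B3->F, B4->F, B6->S, B5->T, B7->T; covers B1=F, B2=E, B3=F, B4=F, B5=T, B6=S, B7=T
input #3 (p=4, u=3, v=-1): events B2->E, B1->T, B2->E, B1->T, B2->S, B1->F, B3->T, B4->T, B4->T, B4->T, B4->F, B6->E, B5->T, B7->F; covers B1=T, B1=F, B2=S, B2=E, B3=T, B4=T, B4=F, B5=T, B6=E, B7=F
input #4 (p=4, u=3, v=-3): events B2->E, B1->T, B2->S, B1->F, B3->T, B4->T, B4->T, B4->T, B4->F, B6->E, B5->T, B7->F; covers B1=T, B1=F, B2=S, B2=E, B3=T, B4=T, B4=F, B5=T, B6=E, B7=F
input #5 (p=8, u=1, v=-2): events B2->E, B1->T, B2->S, B1->F, B3->F, B4->F, B6->S, B5->T, B7->T; covers B1=T, B1=F, B2=S, B2=E, B3=F, B4=F, B5=T, B6=S, B7=T
input #6 (p=7, u=2, v=-1): events B2->E, B1->F, B3->F, B4->F, B6->S, B5->T, B7->T; covers B1=F, B2=E, B3=F, B4=F, B5=T, B6=S, B7=T
input #7 (p=4, u=3, v=-2): events B2->E, B1->T, B2->S, B1->F, B3->T, B4->T, B4->T, B4->T, B4->F, B6->E, B5->T, B7->F; covers B1=T, B1=F, B2=S, B2=E, B3=T, B4=T, B4=F, B5=T, B6=E, B7=F
input #8 (p=7, u=0, v=-2): events B2->E, B1->F, B3->F, B4->F, B6->S, B5->T, B7->T; covers B1=F, B2=E, B3=F, B4=F, B5=T, B6=S, B7=T
together the pool reaches 13 outcomes: B1=T, B1=F, B2=S, B2=E, B3=T, B3=F, B4=T, B4=F, B5=T, B6=S, B6=E, B7=T, B7=F
size 1 is not enough: best union over all size-1 subsets is 10/13
the canonical winner is {1, 3}: size 2, full 13-outcome coverage, earliest index list among size-2 covers
Answer: 1, 3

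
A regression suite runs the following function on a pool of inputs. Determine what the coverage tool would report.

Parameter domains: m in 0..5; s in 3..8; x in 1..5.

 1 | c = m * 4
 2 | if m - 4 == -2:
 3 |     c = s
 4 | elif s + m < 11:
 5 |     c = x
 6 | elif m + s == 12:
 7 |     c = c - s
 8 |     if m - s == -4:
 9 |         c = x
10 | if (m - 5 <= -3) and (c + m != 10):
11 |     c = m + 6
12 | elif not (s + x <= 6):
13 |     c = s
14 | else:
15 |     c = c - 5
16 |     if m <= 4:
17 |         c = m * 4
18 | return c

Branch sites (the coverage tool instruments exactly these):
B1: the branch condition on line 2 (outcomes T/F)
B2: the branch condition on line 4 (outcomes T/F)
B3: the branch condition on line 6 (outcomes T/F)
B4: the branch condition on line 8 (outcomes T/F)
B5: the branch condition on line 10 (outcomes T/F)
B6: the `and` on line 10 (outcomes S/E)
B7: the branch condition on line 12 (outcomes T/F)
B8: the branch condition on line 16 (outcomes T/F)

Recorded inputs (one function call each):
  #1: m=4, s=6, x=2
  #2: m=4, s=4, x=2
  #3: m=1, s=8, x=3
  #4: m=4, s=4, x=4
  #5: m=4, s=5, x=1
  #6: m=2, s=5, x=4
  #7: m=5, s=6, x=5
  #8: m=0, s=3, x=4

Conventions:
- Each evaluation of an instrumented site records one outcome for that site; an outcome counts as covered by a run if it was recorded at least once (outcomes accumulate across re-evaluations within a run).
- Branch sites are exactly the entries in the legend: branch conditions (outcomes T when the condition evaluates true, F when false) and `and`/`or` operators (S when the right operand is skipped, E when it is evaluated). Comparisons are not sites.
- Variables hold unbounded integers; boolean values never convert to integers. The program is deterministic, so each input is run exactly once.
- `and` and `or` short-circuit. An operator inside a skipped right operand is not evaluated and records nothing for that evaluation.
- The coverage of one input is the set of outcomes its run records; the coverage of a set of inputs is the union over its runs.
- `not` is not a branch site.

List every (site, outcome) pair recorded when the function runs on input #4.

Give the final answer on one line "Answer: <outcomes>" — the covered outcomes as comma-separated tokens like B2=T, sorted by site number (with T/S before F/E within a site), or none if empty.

Running input #4 (m=4, s=4, x=4), event by event:
  B1->F, B2->T, B6->S, B5->F, B7->T
as a set, this run covers: B1=F, B2=T, B5=F, B6=S, B7=T

Answer: B1=F, B2=T, B5=F, B6=S, B7=T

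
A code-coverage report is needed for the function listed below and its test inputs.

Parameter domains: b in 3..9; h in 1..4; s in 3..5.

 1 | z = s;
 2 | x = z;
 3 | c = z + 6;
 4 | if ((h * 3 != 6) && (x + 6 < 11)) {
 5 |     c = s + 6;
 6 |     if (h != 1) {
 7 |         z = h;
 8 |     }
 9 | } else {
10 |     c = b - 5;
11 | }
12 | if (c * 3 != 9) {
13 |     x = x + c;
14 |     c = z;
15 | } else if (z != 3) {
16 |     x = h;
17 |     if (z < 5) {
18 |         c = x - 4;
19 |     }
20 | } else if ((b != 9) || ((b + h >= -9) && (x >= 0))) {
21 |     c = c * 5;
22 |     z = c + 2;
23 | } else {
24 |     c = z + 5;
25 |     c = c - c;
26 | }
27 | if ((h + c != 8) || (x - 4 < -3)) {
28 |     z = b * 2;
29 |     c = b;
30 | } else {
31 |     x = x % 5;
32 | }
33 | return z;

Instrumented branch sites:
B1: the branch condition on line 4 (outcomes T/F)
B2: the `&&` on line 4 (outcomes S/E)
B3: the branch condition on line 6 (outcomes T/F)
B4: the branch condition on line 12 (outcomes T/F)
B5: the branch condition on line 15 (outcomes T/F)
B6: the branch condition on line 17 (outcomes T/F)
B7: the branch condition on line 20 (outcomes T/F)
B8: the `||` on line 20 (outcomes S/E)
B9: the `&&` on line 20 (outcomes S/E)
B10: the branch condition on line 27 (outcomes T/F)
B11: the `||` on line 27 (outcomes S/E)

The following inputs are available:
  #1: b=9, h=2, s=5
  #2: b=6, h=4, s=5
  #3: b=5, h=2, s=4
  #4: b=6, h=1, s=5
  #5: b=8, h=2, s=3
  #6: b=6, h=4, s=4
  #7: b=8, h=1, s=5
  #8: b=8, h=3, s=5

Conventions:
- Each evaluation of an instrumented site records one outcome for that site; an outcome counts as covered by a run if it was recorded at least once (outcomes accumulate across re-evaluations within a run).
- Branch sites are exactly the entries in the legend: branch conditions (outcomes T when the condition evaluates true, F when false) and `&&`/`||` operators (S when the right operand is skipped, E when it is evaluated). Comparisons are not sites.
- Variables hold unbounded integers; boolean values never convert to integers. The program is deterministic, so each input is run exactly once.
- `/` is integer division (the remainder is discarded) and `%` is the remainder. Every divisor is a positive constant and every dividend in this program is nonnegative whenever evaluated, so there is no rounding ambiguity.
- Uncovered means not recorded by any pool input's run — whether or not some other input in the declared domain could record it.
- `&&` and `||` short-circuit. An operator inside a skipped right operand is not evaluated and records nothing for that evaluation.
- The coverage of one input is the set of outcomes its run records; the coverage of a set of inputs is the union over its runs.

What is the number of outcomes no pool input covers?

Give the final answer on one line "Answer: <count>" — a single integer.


test 1 (b=9, h=2, s=5) fires B2->S, B1->F, B4->T, B11->S, B10->T; hits B1=F, B2=S, B4=T, B10=T, B11=S
test 2 (b=6, h=4, s=5) fires B2->E, B1->F, B4->T, B11->S, B10->T; hits B1=F, B2=E, B4=T, B10=T, B11=S
test 3 (b=5, h=2, s=4) fires B2->S, B1->F, B4->T, B11->S, B10->T; hits B1=F, B2=S, B4=T, B10=T, B11=S
test 4 (b=6, h=1, s=5) fires B2->E, B1->F, B4->T, B11->S, B10->T; hits B1=F, B2=E, B4=T, B10=T, B11=S
test 5 (b=8, h=2, s=3) fires B2->S, B1->F, B4->F, B5->F, B8->S, B7->T, B11->S, B10->T; hits B1=F, B2=S, B4=F, B5=F, B7=T, B8=S, B10=T, B11=S
test 6 (b=6, h=4, s=4) fires B2->E, B1->T, B3->T, B4->T, B11->E, B10->F; hits B1=T, B2=E, B3=T, B4=T, B10=F, B11=E
test 7 (b=8, h=1, s=5) fires B2->E, B1->F, B4->F, B5->T, B6->F, B11->S, B10->T; hits B1=F, B2=E, B4=F, B5=T, B6=F, B10=T, B11=S
test 8 (b=8, h=3, s=5) fires B2->E, B1->F, B4->F, B5->T, B6->F, B11->S, B10->T; hits B1=F, B2=E, B4=F, B5=T, B6=F, B10=T, B11=S
union over the pool: B1=T, B1=F, B2=S, B2=E, B3=T, B4=T, B4=F, B5=T, B5=F, B6=F, B7=T, B8=S, B10=T, B10=F, B11=S, B11=E
uncovered (6 of 22): B3=F, B6=T, B7=F, B8=E, B9=S, B9=E
Answer: 6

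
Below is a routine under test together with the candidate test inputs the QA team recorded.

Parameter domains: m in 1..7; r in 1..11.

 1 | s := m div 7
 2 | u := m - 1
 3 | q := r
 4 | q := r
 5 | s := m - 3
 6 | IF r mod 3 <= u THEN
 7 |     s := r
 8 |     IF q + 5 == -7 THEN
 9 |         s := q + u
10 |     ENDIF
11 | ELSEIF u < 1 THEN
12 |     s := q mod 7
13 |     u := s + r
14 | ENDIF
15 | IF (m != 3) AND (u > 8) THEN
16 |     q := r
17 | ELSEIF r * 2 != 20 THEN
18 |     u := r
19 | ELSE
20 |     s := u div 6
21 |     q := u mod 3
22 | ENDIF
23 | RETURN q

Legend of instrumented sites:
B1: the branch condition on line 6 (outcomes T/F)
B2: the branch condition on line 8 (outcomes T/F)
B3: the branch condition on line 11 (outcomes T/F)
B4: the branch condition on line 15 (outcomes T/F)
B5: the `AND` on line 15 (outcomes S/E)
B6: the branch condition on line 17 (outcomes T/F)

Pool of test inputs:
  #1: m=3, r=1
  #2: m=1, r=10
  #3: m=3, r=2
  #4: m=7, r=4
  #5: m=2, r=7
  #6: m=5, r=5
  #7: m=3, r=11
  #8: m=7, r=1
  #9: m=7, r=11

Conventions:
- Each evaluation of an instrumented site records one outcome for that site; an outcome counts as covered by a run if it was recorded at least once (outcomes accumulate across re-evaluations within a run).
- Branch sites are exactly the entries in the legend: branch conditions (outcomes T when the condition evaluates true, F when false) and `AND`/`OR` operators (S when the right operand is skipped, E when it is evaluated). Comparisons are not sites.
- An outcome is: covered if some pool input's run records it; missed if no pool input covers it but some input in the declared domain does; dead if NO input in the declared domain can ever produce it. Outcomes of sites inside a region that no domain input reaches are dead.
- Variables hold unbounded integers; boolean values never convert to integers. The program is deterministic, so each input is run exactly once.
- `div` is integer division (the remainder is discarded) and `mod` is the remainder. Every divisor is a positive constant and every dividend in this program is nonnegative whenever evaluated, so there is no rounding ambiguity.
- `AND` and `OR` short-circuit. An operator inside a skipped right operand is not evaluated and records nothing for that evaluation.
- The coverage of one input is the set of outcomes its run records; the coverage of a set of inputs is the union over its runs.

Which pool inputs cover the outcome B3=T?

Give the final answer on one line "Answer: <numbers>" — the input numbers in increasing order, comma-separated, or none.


input #1 (m=3, r=1): does not produce B3=T
input #2 (m=1, r=10): produces B3=T
input #3 (m=3, r=2): does not produce B3=T
input #4 (m=7, r=4): does not produce B3=T
input #5 (m=2, r=7): does not produce B3=T
input #6 (m=5, r=5): does not produce B3=T
input #7 (m=3, r=11): does not produce B3=T
input #8 (m=7, r=1): does not produce B3=T
input #9 (m=7, r=11): does not produce B3=T
Answer: 2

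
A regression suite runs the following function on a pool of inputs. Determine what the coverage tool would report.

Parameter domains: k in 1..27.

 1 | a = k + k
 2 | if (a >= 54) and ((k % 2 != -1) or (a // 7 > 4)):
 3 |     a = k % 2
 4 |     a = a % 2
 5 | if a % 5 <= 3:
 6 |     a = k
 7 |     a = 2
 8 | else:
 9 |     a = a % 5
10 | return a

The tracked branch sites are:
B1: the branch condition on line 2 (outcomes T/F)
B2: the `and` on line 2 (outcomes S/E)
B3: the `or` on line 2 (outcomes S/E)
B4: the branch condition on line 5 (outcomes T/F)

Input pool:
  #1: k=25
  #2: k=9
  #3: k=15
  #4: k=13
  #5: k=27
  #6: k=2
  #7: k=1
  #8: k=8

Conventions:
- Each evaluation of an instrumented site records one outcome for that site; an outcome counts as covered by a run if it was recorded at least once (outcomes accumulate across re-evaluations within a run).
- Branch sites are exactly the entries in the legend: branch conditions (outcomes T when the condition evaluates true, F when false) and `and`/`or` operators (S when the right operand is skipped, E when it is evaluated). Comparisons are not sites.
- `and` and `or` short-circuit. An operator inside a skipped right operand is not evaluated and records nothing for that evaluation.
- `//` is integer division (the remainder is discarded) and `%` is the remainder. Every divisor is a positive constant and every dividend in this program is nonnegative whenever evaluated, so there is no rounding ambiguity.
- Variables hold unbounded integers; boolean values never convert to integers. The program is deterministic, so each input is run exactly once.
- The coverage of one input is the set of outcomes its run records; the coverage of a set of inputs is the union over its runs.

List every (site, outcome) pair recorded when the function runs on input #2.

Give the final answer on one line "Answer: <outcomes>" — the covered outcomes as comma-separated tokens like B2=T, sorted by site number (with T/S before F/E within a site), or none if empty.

Tracing the run of input #2 (k=9):
  B2->S, B1->F, B4->T
as a set, this run covers: B1=F, B2=S, B4=T

Answer: B1=F, B2=S, B4=T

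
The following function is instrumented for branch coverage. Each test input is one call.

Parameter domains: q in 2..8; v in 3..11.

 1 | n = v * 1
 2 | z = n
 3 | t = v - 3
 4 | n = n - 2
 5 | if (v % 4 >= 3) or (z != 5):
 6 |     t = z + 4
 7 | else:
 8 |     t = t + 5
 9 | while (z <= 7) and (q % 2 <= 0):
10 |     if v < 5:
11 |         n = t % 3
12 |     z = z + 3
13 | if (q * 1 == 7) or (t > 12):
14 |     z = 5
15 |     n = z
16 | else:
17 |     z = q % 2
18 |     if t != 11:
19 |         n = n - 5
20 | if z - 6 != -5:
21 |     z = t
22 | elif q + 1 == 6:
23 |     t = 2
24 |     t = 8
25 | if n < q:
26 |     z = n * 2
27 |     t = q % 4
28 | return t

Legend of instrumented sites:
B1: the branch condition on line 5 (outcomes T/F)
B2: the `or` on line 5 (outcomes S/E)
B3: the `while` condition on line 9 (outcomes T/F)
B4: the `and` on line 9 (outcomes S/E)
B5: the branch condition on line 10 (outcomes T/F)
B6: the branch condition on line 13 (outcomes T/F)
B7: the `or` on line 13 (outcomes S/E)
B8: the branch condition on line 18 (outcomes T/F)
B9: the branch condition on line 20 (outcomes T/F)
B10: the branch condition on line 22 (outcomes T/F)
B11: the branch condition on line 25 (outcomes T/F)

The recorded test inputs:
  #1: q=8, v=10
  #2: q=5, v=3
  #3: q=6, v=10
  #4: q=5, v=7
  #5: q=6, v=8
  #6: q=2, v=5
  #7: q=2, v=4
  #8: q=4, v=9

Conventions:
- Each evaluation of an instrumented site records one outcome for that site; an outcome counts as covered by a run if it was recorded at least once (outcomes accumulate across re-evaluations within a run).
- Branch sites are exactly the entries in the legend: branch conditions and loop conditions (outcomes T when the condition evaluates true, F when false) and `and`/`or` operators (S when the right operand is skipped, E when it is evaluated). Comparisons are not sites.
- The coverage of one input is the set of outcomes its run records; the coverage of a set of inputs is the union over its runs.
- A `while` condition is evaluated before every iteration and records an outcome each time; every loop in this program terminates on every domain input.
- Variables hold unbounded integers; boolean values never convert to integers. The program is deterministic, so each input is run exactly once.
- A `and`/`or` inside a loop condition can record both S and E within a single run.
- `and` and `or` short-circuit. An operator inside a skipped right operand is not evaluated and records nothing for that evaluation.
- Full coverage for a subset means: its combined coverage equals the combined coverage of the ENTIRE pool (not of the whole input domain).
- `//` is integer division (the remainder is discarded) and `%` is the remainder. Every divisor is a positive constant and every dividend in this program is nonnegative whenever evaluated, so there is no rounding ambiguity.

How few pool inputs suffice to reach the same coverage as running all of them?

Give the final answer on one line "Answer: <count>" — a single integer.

test 1 (q=8, v=10) fires B2->E, B1->T, B4->S, B3->F, B7->E, B6->T, B9->T, B11->T; hits B1=T, B2=E, B3=F, B4=S, B6=T, B7=E, B9=T, B11=T
test 2 (q=5, v=3) fires B2->S, B1->T, B4->E, B3->F, B7->E, B6->F, B8->T, B9->F, B10->T, B11->T; hits B1=T, B2=S, B3=F, B4=E, B6=F, B7=E, B8=T, B9=F, B10=T, B11=T
test 3 (q=6, v=10) fires B2->E, B1->T, B4->S, B3->F, B7->E, B6->T, B9->T, B11->T; hits B1=T, B2=E, B3=F, B4=S, B6=T, B7=E, B9=T, B11=T
test 4 (q=5, v=7) fires B2->S, B1->T, B4->E, B3->F, B7->E, B6->F, B8->F, B9->F, B10->T, B11->F; hits B1=T, B2=S, B3=F, B4=E, B6=F, B7=E, B8=F, B9=F, B10=T, B11=F
test 5 (q=6, v=8) fires B2->E, B1->T, B4->S, B3->F, B7->E, B6->F, B8->T, B9->T, B11->T; hits B1=T, B2=E, B3=F, B4=S, B6=F, B7=E, B8=T, B9=T, B11=T
test 6 (q=2, v=5) fires B2->E, B1->F, B4->E, B3->T, B5->F, B4->S, B3->F, B7->E, B6->F, B8->T, B9->T, B11->T; hits B1=F, B2=E, B3=T, B3=F, B4=S, B4=E, B5=F, B6=F, B7=E, B8=T, B9=T, B11=T
test 7 (q=2, v=4) fires B2->E, B1->T, B4->E, B3->T, B5->T, B4->E, B3->T, B5->T, B4->S, B3->F, B7->E, B6->F, B8->T, B9->T, ...; hits B1=T, B2=E, B3=T, B3=F, B4=S, B4=E, B5=T, B6=F, B7=E, B8=T, B9=T, B11=T
test 8 (q=4, v=9) fires B2->E, B1->T, B4->S, B3->F, B7->E, B6->T, B9->T, B11->F; hits B1=T, B2=E, B3=F, B4=S, B6=T, B7=E, B9=T, B11=F
pool-wide coverage (20 outcomes): B1=T, B1=F, B2=S, B2=E, B3=T, B3=F, B4=S, B4=E, B5=T, B5=F, B6=T, B6=F, B7=E, B8=T, B8=F, B9=T, B9=F, B10=T, B11=T, B11=F
every size-1 subset falls short of the 20 outcomes (best: 12/20)
every size-2 subset falls short of the 20 outcomes (best: 18/20)
every size-3 subset falls short of the 20 outcomes (best: 19/20)
inputs {1, 4, 6, 7} (size 4) cover everything; no size-4 subset with a lexicographically smaller index list covers all 20

Answer: 4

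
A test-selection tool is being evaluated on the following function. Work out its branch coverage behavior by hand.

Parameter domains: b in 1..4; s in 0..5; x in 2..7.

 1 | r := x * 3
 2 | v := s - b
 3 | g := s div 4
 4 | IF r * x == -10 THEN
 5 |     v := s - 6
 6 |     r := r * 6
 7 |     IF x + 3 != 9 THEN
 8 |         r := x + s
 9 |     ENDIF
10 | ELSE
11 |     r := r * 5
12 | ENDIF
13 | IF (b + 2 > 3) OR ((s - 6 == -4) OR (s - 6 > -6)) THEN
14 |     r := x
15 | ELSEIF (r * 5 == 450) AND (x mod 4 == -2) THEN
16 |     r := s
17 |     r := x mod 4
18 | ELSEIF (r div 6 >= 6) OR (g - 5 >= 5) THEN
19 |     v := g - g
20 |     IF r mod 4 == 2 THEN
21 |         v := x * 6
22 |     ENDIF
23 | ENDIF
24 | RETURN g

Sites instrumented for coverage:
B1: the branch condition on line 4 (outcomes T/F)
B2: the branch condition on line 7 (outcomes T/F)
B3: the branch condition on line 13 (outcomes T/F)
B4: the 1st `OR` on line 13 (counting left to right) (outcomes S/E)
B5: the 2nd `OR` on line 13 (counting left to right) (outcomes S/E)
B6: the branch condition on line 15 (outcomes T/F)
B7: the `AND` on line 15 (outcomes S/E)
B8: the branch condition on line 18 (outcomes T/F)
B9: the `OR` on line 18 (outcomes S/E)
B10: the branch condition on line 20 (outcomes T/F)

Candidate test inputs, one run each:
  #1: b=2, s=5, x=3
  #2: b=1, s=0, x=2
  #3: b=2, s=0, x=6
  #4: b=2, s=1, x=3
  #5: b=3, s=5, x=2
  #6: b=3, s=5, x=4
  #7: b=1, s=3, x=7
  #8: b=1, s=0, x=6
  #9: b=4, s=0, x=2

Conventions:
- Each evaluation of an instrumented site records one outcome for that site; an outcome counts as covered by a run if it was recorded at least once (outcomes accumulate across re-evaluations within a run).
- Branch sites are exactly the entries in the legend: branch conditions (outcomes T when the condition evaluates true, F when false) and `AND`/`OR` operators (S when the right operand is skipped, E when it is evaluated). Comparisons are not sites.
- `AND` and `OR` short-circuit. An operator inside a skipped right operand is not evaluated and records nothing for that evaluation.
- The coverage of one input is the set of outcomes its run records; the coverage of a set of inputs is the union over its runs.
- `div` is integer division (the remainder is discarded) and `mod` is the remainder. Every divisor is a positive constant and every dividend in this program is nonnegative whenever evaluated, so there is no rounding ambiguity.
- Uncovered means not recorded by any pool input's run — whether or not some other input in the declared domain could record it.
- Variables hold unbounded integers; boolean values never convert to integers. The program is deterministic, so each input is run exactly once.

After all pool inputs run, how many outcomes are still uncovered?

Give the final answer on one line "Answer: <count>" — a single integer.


#1 (b=2, s=5, x=3) -> covered: B1=F, B3=T, B4=S
#2 (b=1, s=0, x=2) -> covered: B1=F, B3=F, B4=E, B5=E, B6=F, B7=S, B8=F, B9=E
#3 (b=2, s=0, x=6) -> covered: B1=F, B3=T, B4=S
#4 (b=2, s=1, x=3) -> covered: B1=F, B3=T, B4=S
#5 (b=3, s=5, x=2) -> covered: B1=F, B3=T, B4=S
#6 (b=3, s=5, x=4) -> covered: B1=F, B3=T, B4=S
#7 (b=1, s=3, x=7) -> covered: B1=F, B3=T, B4=E, B5=E
#8 (b=1, s=0, x=6) -> covered: B1=F, B3=F, B4=E, B5=E, B6=F, B7=E, B8=T, B9=S, B10=T
#9 (b=4, s=0, x=2) -> covered: B1=F, B3=T, B4=S
union over the pool: B1=F, B3=T, B3=F, B4=S, B4=E, B5=E, B6=F, B7=S, B7=E, B8=T, B8=F, B9=S, B9=E, B10=T
uncovered (6 of 20): B1=T, B2=T, B2=F, B5=S, B6=T, B10=F
Answer: 6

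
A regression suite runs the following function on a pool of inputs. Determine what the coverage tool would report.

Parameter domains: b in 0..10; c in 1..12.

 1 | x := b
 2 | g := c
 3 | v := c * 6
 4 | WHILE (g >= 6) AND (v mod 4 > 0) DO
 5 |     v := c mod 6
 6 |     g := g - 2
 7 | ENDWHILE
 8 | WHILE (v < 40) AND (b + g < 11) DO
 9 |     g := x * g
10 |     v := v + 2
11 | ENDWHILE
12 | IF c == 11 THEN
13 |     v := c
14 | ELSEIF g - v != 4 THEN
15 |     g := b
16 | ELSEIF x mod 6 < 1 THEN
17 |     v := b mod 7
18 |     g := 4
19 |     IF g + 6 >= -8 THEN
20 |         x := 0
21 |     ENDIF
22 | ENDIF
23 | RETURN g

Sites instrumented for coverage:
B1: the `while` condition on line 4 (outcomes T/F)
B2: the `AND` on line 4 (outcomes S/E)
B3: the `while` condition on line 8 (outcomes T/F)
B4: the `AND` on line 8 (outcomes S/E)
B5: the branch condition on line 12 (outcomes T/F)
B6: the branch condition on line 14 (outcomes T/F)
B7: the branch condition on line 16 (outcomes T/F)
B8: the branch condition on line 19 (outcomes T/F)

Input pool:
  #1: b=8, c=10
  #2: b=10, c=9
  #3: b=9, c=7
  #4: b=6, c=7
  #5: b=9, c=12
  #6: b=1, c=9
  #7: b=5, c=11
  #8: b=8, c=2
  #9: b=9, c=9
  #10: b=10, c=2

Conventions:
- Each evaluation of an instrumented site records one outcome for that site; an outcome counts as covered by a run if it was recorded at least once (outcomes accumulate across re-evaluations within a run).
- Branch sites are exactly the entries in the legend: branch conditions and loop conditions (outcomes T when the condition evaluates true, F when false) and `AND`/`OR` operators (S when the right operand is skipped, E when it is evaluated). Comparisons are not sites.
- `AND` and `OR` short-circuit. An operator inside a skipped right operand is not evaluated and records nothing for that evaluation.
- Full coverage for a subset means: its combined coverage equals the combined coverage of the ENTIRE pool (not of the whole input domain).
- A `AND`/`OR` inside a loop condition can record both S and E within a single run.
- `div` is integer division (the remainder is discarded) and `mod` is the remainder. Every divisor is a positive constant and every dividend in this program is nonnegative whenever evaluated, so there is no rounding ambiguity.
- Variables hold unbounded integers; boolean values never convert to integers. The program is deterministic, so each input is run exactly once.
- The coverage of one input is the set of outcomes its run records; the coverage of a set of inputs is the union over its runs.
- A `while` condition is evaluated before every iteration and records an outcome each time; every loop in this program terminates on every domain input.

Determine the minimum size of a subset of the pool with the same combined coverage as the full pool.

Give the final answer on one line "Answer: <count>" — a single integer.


input #1 (b=8, c=10): events B2->E, B1->F, B4->S, B3->F, B5->F, B6->T; covers B1=F, B2=E, B3=F, B4=S, B5=F, B6=T
input #2 (b=10, c=9): events B2->E, B1->T, B2->E, B1->T, B2->S, B1->F, B4->E, B3->F, B5->F, B6->T; covers B1=T, B1=F, B2=S, B2=E, B3=F, B4=E, B5=F, B6=T
input #3 (b=9, c=7): events B2->E, B1->T, B2->S, B1->F, B4->E, B3->F, B5->F, B6->F, B7->F; covers B1=T, B1=F, B2=S, B2=E, B3=F, B4=E, B5=F, B6=F, B7=F
input #4 (b=6, c=7): events B2->E, B1->T, B2->S, B1->F, B4->E, B3->F, B5->F, B6->F, B7->T, B8->T; covers B1=T, B1=F, B2=S, B2=E, B3=F, B4=E, B5=F, B6=F, B7=T, B8=T
input #5 (b=9, c=12): events B2->E, B1->F, B4->S, B3->F, B5->F, B6->T; covers B1=F, B2=E, B3=F, B4=S, B5=F, B6=T
input #6 (b=1, c=9): events B2->E, B1->T, B2->E, B1->T, B2->S, B1->F, B4->E, B3->T, B4->E, B3->T, B4->E, B3->T, B4->E, B3->T, ...; covers B1=T, B1=F, B2=S, B2=E, B3=T, B3=F, B4=S, B4=E, B5=F, B6=T
input #7 (b=5, c=11): events B2->E, B1->T, B2->E, B1->T, B2->E, B1->T, B2->S, B1->F, B4->E, B3->T, B4->E, B3->F, B5->T; covers B1=T, B1=F, B2=S, B2=E, B3=T, B3=F, B4=E, B5=T
input #8 (b=8, c=2): events B2->S, B1->F, B4->E, B3->T, B4->E, B3->F, B5->F, B6->T; covers B1=F, B2=S, B3=T, B3=F, B4=E, B5=F, B6=T
input #9 (b=9, c=9): events B2->E, B1->T, B2->E, B1->T, B2->S, B1->F, B4->E, B3->F, B5->F, B6->T; covers B1=T, B1=F, B2=S, B2=E, B3=F, B4=E, B5=F, B6=T
input #10 (b=10, c=2): events B2->S, B1->F, B4->E, B3->F, B5->F, B6->T; covers B1=F, B2=S, B3=F, B4=E, B5=F, B6=T
together the pool reaches 15 outcomes: B1=T, B1=F, B2=S, B2=E, B3=T, B3=F, B4=S, B4=E, B5=T, B5=F, B6=T, B6=F, B7=T, B7=F, B8=T
no size-1 subset reaches all 15 outcomes (best union: 10/15)
no size-2 subset reaches all 15 outcomes (best union: 13/15)
no size-3 subset reaches all 15 outcomes (best union: 14/15)
size 4: inputs {1, 3, 4, 7} cover all 15 outcomes, and no lexicographically smaller subset of this size does
Answer: 4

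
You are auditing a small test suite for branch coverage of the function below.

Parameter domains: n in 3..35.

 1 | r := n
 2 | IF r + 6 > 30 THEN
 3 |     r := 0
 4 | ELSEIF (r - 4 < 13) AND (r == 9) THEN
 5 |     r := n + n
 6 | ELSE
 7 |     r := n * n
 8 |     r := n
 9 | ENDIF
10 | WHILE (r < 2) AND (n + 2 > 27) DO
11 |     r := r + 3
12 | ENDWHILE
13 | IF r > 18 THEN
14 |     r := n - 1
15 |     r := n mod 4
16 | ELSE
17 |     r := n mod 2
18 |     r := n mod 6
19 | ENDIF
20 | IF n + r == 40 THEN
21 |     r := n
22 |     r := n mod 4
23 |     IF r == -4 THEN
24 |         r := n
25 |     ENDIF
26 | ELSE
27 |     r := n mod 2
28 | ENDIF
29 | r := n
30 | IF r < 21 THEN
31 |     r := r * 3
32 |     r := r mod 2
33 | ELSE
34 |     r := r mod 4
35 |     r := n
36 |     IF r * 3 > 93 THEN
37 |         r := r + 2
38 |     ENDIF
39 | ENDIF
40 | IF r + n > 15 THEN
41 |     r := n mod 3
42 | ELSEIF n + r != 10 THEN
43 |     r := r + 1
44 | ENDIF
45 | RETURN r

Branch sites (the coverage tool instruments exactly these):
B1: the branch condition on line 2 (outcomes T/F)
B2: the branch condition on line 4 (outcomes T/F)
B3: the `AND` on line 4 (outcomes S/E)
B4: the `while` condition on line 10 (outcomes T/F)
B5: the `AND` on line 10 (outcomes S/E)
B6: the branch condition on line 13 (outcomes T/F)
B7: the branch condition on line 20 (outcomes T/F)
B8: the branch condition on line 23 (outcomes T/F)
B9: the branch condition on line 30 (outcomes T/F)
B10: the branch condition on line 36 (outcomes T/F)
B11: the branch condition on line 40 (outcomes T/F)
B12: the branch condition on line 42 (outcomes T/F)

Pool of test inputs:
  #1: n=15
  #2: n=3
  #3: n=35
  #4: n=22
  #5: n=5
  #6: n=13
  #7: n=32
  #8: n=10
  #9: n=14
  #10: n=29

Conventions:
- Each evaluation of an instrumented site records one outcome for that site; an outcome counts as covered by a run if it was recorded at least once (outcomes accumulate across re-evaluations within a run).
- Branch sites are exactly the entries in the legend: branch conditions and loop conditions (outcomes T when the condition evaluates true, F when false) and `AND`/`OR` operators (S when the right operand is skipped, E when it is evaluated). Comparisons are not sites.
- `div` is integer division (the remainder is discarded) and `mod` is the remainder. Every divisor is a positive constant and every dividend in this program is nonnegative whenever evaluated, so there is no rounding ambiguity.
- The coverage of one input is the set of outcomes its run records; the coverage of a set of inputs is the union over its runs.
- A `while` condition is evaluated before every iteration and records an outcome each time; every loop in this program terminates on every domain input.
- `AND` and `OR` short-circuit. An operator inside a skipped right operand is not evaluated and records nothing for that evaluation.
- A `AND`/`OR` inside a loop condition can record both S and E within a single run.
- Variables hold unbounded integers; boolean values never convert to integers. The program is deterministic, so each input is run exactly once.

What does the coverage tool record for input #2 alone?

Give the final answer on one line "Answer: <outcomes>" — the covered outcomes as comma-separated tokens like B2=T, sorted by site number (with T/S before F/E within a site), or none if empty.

Tracing the run of input #2 (n=3):
  B1->F, B3->E, B2->F, B5->S, B4->F, B6->F, B7->F, B9->T, B11->F, B12->T
deduplicating events, the covered set is: B1=F, B2=F, B3=E, B4=F, B5=S, B6=F, B7=F, B9=T, B11=F, B12=T

Answer: B1=F, B2=F, B3=E, B4=F, B5=S, B6=F, B7=F, B9=T, B11=F, B12=T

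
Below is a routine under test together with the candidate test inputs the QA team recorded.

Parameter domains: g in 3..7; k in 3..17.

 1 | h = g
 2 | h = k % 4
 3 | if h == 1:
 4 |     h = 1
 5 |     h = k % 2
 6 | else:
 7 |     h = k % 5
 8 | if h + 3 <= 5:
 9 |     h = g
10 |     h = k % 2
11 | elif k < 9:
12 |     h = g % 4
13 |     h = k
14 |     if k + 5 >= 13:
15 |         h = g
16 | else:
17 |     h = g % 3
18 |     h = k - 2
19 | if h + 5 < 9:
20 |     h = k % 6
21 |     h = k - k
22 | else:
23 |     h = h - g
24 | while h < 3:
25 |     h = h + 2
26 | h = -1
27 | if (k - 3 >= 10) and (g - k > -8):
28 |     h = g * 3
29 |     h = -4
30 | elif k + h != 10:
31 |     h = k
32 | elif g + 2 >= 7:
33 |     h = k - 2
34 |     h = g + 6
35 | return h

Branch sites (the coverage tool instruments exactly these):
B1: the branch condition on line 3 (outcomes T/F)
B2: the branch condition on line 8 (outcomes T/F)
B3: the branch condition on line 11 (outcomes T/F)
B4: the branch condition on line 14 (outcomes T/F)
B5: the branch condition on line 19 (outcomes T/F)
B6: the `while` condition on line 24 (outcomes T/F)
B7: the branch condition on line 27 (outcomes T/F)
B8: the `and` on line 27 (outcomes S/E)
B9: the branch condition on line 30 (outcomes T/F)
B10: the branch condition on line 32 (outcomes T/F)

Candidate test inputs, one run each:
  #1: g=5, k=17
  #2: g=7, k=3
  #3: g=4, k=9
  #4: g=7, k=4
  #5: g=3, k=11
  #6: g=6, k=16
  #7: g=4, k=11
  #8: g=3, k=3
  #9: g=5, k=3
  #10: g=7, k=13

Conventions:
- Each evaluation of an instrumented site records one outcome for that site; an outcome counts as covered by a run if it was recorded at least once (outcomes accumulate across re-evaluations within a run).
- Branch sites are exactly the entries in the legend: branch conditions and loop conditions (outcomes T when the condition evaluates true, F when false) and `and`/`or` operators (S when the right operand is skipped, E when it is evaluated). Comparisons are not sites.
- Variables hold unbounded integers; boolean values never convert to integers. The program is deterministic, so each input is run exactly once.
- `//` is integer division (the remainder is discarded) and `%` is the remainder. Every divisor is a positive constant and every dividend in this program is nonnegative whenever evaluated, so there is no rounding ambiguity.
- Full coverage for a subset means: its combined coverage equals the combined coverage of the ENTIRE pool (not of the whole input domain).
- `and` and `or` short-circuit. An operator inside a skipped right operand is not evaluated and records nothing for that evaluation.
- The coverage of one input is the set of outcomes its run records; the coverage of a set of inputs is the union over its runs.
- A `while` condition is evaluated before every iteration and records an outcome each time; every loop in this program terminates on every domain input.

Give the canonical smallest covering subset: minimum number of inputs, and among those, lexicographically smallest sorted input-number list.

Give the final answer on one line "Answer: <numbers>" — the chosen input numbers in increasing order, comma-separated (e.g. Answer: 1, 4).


test 1 (g=5, k=17) fires B1->T, B2->T, B5->T, B6->T, B6->T, B6->F, B8->E, B7->F, B9->T; hits B1=T, B2=T, B5=T, B6=T, B6=F, B7=F, B8=E, B9=T
test 2 (g=7, k=3) fires B1->F, B2->F, B3->T, B4->F, B5->T, B6->T, B6->T, B6->F, B8->S, B7->F, B9->T; hits B1=F, B2=F, B3=T, B4=F, B5=T, B6=T, B6=F, B7=F, B8=S, B9=T
test 3 (g=4, k=9) fires B1->T, B2->T, B5->T, B6->T, B6->T, B6->F, B8->S, B7->F, B9->T; hits B1=T, B2=T, B5=T, B6=T, B6=F, B7=F, B8=S, B9=T
test 4 (g=7, k=4) fires B1->F, B2->F, B3->T, B4->F, B5->F, B6->T, B6->T, B6->T, B6->F, B8->S, B7->F, B9->T; hits B1=F, B2=F, B3=T, B4=F, B5=F, B6=T, B6=F, B7=F, B8=S, B9=T
test 5 (g=3, k=11) fires B1->F, B2->T, B5->T, B6->T, B6->T, B6->F, B8->S, B7->F, B9->F, B10->F; hits B1=F, B2=T, B5=T, B6=T, B6=F, B7=F, B8=S, B9=F, B10=F
test 6 (g=6, k=16) fires B1->F, B2->T, B5->T, B6->T, B6->T, B6->F, B8->E, B7->F, B9->T; hits B1=F, B2=T, B5=T, B6=T, B6=F, B7=F, B8=E, B9=T
test 7 (g=4, k=11) fires B1->F, B2->T, B5->T, B6->T, B6->T, B6->F, B8->S, B7->F, B9->F, B10->F; hits B1=F, B2=T, B5=T, B6=T, B6=F, B7=F, B8=S, B9=F, B10=F
test 8 (g=3, k=3) fires B1->F, B2->F, B3->T, B4->F, B5->T, B6->T, B6->T, B6->F, B8->S, B7->F, B9->T; hits B1=F, B2=F, B3=T, B4=F, B5=T, B6=T, B6=F, B7=F, B8=S, B9=T
test 9 (g=5, k=3) fires B1->F, B2->F, B3->T, B4->F, B5->T, B6->T, B6->T, B6->F, B8->S, B7->F, B9->T; hits B1=F, B2=F, B3=T, B4=F, B5=T, B6=T, B6=F, B7=F, B8=S, B9=T
test 10 (g=7, k=13) fires B1->T, B2->T, B5->T, B6->T, B6->T, B6->F, B8->E, B7->T; hits B1=T, B2=T, B5=T, B6=T, B6=F, B7=T, B8=E
pool-wide coverage (17 outcomes): B1=T, B1=F, B2=T, B2=F, B3=T, B4=F, B5=T, B5=F, B6=T, B6=F, B7=T, B7=F, B8=S, B8=E, B9=T, B9=F, B10=F
checked all size-1 subsets: none covers 17 outcomes (max 10/17)
checked all size-2 subsets: none covers 17 outcomes (max 15/17)
size 3: inputs {4, 5, 10} cover all 17 outcomes, and no lexicographically smaller subset of this size does
Answer: 4, 5, 10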